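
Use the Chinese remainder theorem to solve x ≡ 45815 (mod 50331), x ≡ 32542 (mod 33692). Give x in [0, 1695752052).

Write x = 45815 + 50331·k. Then 50331·k ≡ 32542 − 45815 ≡ 20419 (mod 33692).
Need 50331⁻¹ mod 33692. Extended Euclid on (33692, 16639):
33692 = 2×16639 + 414
16639 = 40×414 + 79
414 = 5×79 + 19
79 = 4×19 + 3
19 = 6×3 + 1
3 = 3×1 + 0
Back-substitute:
1 = 19 − 6·3
1 = −6·79 + 25·19
1 = 25·414 − 131·79
1 = −131·16639 + 5265·414
1 = 5265·33692 − 10661·16639
50331⁻¹ ≡ 23031 (mod 33692), so k ≡ 23031·20419 ≡ 30745 (mod 33692).
x = 45815 + 50331·30745 = 1547472410.

1547472410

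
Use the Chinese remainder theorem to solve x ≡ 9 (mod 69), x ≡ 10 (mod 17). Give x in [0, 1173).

Write x = 9 + 69·k. Then 69·k ≡ 10 − 9 ≡ 1 (mod 17).
Need 69⁻¹ mod 17. Extended Euclid on (17, 1):
17 = 17·1 + 0
69⁻¹ ≡ 1 (mod 17), so k ≡ 1·1 ≡ 1 (mod 17).
x = 9 + 69·1 = 78.

78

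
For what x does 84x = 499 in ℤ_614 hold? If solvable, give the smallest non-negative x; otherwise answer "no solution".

no solution

gcd(84, 614):
614 = 7·84 + 26
84 = 3·26 + 6
26 = 4·6 + 2
6 = 3·2 + 0
gcd = 2, but 2 ∤ 499, so the congruence has no solution.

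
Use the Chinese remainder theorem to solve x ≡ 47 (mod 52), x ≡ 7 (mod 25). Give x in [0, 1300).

307

Write x = 47 + 52·k. Then 52·k ≡ 7 − 47 ≡ 10 (mod 25).
Need 52⁻¹ mod 25. Extended Euclid on (25, 2):
25 = 12×2 + 1
2 = 2×1 + 0
Back-substitute:
1 = 25 − 12·2
52⁻¹ ≡ 13 (mod 25), so k ≡ 13·10 ≡ 5 (mod 25).
x = 47 + 52·5 = 307.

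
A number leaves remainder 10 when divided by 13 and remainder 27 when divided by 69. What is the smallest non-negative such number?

855

Write x = 10 + 13·k. Then 13·k ≡ 27 − 10 ≡ 17 (mod 69).
Need 13⁻¹ mod 69. Extended Euclid on (69, 13):
69 = 5·13 + 4
13 = 3·4 + 1
4 = 4·1 + 0
Back-substitute:
1 = 13 − 3·4
1 = −3·69 + 16·13
13⁻¹ ≡ 16 (mod 69), so k ≡ 16·17 ≡ 65 (mod 69).
x = 10 + 13·65 = 855.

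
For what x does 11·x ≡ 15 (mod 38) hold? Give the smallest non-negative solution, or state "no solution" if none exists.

29

First find gcd(11, 38):
38 = 3·11 + 5
11 = 2·5 + 1
5 = 5·1 + 0
gcd = 1, so a unique solution mod 38 exists.
Back-substitute for the Bézout coefficients:
1 = 11 − 2·5
1 = −2·38 + 7·11
So 11·(7) ≡ 1 (mod 38), giving 11⁻¹ ≡ 7.
x ≡ 11⁻¹·15 ≡ 7·15 ≡ 29 (mod 38).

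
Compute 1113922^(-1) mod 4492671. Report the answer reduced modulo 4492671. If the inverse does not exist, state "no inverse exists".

4372042

gcd(4492671, 1113922) by repeated division:
4492671 = 4·1113922 + 36983
1113922 = 30·36983 + 4432
36983 = 8·4432 + 1527
4432 = 2·1527 + 1378
1527 = 1·1378 + 149
1378 = 9·149 + 37
149 = 4·37 + 1
37 = 37·1 + 0
The gcd is 1. Working backward:
1 = 149 − 4·37
1 = −4·1378 + 37·149
1 = 37·1527 − 41·1378
1 = −41·4432 + 119·1527
1 = 119·36983 − 993·4432
1 = −993·1113922 + 29909·36983
1 = 29909·4492671 − 120629·1113922
So 1113922·(-120629) ≡ 1 (mod 4492671), and -120629 ≡ 4372042 (mod 4492671).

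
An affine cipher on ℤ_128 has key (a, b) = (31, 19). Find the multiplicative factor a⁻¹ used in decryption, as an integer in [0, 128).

95

Run Euclid on (128, 31):
128 = 4×31 + 4
31 = 7×4 + 3
4 = 1×3 + 1
3 = 3×1 + 0
gcd = 1, so the inverse exists. Back-substitute:
1 = 4 − 3
1 = −31 + 8·4
1 = 8·128 − 33·31
Hence 31⁻¹ ≡ -33 ≡ 95 (mod 128).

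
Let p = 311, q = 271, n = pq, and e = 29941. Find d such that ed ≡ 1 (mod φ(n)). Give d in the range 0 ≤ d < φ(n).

φ(n) = (p−1)(q−1) = 310·270 = 83700.
Need d with 29941·d ≡ 1 (mod 83700). Apply the extended Euclidean algorithm:
83700 = 2×29941 + 23818
29941 = 1×23818 + 6123
23818 = 3×6123 + 5449
6123 = 1×5449 + 674
5449 = 8×674 + 57
674 = 11×57 + 47
57 = 1×47 + 10
47 = 4×10 + 7
10 = 1×7 + 3
7 = 2×3 + 1
3 = 3×1 + 0
Back-substitute:
1 = 7 − 2·3
1 = −2·10 + 3·7
1 = 3·47 − 14·10
1 = −14·57 + 17·47
1 = 17·674 − 201·57
1 = −201·5449 + 1625·674
1 = 1625·6123 − 1826·5449
1 = −1826·23818 + 7103·6123
1 = 7103·29941 − 8929·23818
1 = −8929·83700 + 24961·29941
So 29941·24961 ≡ 1 (mod 83700), hence d = 24961.

24961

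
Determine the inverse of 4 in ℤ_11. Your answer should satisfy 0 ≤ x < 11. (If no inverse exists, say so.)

3

Run Euclid on (11, 4):
11 = 2×4 + 3
4 = 1×3 + 1
3 = 3×1 + 0
Since gcd(4, 11) = 1, back-substitute to write 1 as a combination:
1 = 4 − 3
1 = −11 + 3·4
So 4·3 ≡ 1 (mod 11).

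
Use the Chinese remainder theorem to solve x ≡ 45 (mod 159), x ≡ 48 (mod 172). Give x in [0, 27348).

2112

Write x = 45 + 159·k. Then 159·k ≡ 48 − 45 ≡ 3 (mod 172).
Need 159⁻¹ mod 172. Extended Euclid on (172, 159):
172 = 1·159 + 13
159 = 12·13 + 3
13 = 4·3 + 1
3 = 3·1 + 0
Back-substitute:
1 = 13 − 4·3
1 = −4·159 + 49·13
1 = 49·172 − 53·159
159⁻¹ ≡ 119 (mod 172), so k ≡ 119·3 ≡ 13 (mod 172).
x = 45 + 159·13 = 2112.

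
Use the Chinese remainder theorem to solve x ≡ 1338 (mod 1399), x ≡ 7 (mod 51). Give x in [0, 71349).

Write x = 1338 + 1399·k. Then 1399·k ≡ 7 − 1338 ≡ 46 (mod 51).
Need 1399⁻¹ mod 51. Extended Euclid on (51, 22):
51 = 2·22 + 7
22 = 3·7 + 1
7 = 7·1 + 0
Back-substitute:
1 = 22 − 3·7
1 = −3·51 + 7·22
1399⁻¹ ≡ 7 (mod 51), so k ≡ 7·46 ≡ 16 (mod 51).
x = 1338 + 1399·16 = 23722.

23722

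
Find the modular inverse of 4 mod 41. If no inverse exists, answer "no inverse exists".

gcd(41, 4) by repeated division:
41 = 10×4 + 1
4 = 4×1 + 0
Since gcd(4, 41) = 1, back-substitute to write 1 as a combination:
1 = 41 − 10·4
Thus 4·(-10) ≡ 1 (mod 41); reducing, -10 mod 41 = 31.

31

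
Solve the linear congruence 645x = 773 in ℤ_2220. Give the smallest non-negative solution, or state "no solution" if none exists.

gcd(645, 2220):
2220 = 3×645 + 285
645 = 2×285 + 75
285 = 3×75 + 60
75 = 1×60 + 15
60 = 4×15 + 0
gcd = 15, but 15 ∤ 773, so the congruence has no solution.

no solution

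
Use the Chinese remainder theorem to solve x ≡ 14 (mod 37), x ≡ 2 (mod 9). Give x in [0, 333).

Write x = 14 + 37·k. Then 37·k ≡ 2 − 14 ≡ 6 (mod 9).
Need 37⁻¹ mod 9. Extended Euclid on (9, 1):
9 = 9·1 + 0
37⁻¹ ≡ 1 (mod 9), so k ≡ 1·6 ≡ 6 (mod 9).
x = 14 + 37·6 = 236.

236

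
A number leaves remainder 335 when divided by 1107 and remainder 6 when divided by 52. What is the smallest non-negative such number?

41294

Write x = 335 + 1107·k. Then 1107·k ≡ 6 − 335 ≡ 35 (mod 52).
Need 1107⁻¹ mod 52. Extended Euclid on (52, 15):
52 = 3·15 + 7
15 = 2·7 + 1
7 = 7·1 + 0
Back-substitute:
1 = 15 − 2·7
1 = −2·52 + 7·15
1107⁻¹ ≡ 7 (mod 52), so k ≡ 7·35 ≡ 37 (mod 52).
x = 335 + 1107·37 = 41294.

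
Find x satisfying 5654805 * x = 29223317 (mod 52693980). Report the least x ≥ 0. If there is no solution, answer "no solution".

no solution

gcd(5654805, 52693980):
52693980 = 9*5654805 + 1800735
5654805 = 3*1800735 + 252600
1800735 = 7*252600 + 32535
252600 = 7*32535 + 24855
32535 = 1*24855 + 7680
24855 = 3*7680 + 1815
7680 = 4*1815 + 420
1815 = 4*420 + 135
420 = 3*135 + 15
135 = 9*15 + 0
gcd = 15, but 15 ∤ 29223317, so the congruence has no solution.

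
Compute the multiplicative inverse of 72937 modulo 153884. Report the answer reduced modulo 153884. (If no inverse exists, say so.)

Apply the Euclidean algorithm to 153884 and 72937:
153884 = 2×72937 + 8010
72937 = 9×8010 + 847
8010 = 9×847 + 387
847 = 2×387 + 73
387 = 5×73 + 22
73 = 3×22 + 7
22 = 3×7 + 1
7 = 7×1 + 0
The gcd is 1. Working backward:
1 = 22 − 3·7
1 = −3·73 + 10·22
1 = 10·387 − 53·73
1 = −53·847 + 116·387
1 = 116·8010 − 1097·847
1 = −1097·72937 + 9989·8010
1 = 9989·153884 − 21075·72937
So 72937·(-21075) ≡ 1 (mod 153884), and -21075 ≡ 132809 (mod 153884).

132809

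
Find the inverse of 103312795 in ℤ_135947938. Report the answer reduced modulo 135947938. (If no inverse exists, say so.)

66168777

Run Euclid on (135947938, 103312795):
135947938 = 1×103312795 + 32635143
103312795 = 3×32635143 + 5407366
32635143 = 6×5407366 + 190947
5407366 = 28×190947 + 60850
190947 = 3×60850 + 8397
60850 = 7×8397 + 2071
8397 = 4×2071 + 113
2071 = 18×113 + 37
113 = 3×37 + 2
37 = 18×2 + 1
2 = 2×1 + 0
Since gcd(103312795, 135947938) = 1, back-substitute to write 1 as a combination:
1 = 37 − 18·2
1 = −18·113 + 55·37
1 = 55·2071 − 1008·113
1 = −1008·8397 + 4087·2071
1 = 4087·60850 − 29617·8397
1 = −29617·190947 + 92938·60850
1 = 92938·5407366 − 2631881·190947
1 = −2631881·32635143 + 15884224·5407366
1 = 15884224·103312795 − 50284553·32635143
1 = −50284553·135947938 + 66168777·103312795
So 103312795·66168777 ≡ 1 (mod 135947938).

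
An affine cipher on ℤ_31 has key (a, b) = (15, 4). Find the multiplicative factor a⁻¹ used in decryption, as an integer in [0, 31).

29

gcd(31, 15) by repeated division:
31 = 2×15 + 1
15 = 15×1 + 0
gcd = 1, so the inverse exists. Back-substitute:
1 = 31 − 2·15
Thus 15·(-2) ≡ 1 (mod 31); reducing, -2 mod 31 = 29.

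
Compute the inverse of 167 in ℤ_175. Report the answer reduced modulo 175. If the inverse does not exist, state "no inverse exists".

153

Run Euclid on (175, 167):
175 = 1×167 + 8
167 = 20×8 + 7
8 = 1×7 + 1
7 = 7×1 + 0
gcd = 1, so the inverse exists. Back-substitute:
1 = 8 − 7
1 = −167 + 21·8
1 = 21·175 − 22·167
So 167·(-22) ≡ 1 (mod 175), and -22 ≡ 153 (mod 175).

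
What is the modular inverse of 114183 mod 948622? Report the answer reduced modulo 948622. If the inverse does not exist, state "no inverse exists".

126679

gcd(948622, 114183) by repeated division:
948622 = 8×114183 + 35158
114183 = 3×35158 + 8709
35158 = 4×8709 + 322
8709 = 27×322 + 15
322 = 21×15 + 7
15 = 2×7 + 1
7 = 7×1 + 0
gcd = 1, so the inverse exists. Back-substitute:
1 = 15 − 2·7
1 = −2·322 + 43·15
1 = 43·8709 − 1163·322
1 = −1163·35158 + 4695·8709
1 = 4695·114183 − 15248·35158
1 = −15248·948622 + 126679·114183
So 114183·126679 ≡ 1 (mod 948622).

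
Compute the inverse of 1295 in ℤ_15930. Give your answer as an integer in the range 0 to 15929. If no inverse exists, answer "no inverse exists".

Euclidean algorithm on 15930, 1295:
15930 = 12*1295 + 390
1295 = 3*390 + 125
390 = 3*125 + 15
125 = 8*15 + 5
15 = 3*5 + 0
The gcd is 5, not 1, hence no inverse exists.

no inverse exists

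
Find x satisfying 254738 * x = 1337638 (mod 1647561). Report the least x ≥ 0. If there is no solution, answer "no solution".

First find gcd(254738, 1647561):
1647561 = 6·254738 + 119133
254738 = 2·119133 + 16472
119133 = 7·16472 + 3829
16472 = 4·3829 + 1156
3829 = 3·1156 + 361
1156 = 3·361 + 73
361 = 4·73 + 69
73 = 1·69 + 4
69 = 17·4 + 1
4 = 4·1 + 0
gcd = 1, so a unique solution mod 1647561 exists.
Back-substitute for the Bézout coefficients:
1 = 69 − 17·4
1 = −17·73 + 18·69
1 = 18·361 − 89·73
1 = −89·1156 + 285·361
1 = 285·3829 − 944·1156
1 = −944·16472 + 4061·3829
1 = 4061·119133 − 29371·16472
1 = −29371·254738 + 62803·119133
1 = 62803·1647561 − 406189·254738
So 254738·(-406189) ≡ 1 (mod 1647561), giving 254738⁻¹ ≡ 1241372.
x ≡ 254738⁻¹·1337638 ≡ 1241372·1337638 ≡ 472559 (mod 1647561).

472559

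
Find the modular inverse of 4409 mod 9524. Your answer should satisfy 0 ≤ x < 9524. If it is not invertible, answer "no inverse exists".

2037

Apply the Euclidean algorithm to 9524 and 4409:
9524 = 2·4409 + 706
4409 = 6·706 + 173
706 = 4·173 + 14
173 = 12·14 + 5
14 = 2·5 + 4
5 = 1·4 + 1
4 = 4·1 + 0
The gcd is 1. Working backward:
1 = 5 − 4
1 = −14 + 3·5
1 = 3·173 − 37·14
1 = −37·706 + 151·173
1 = 151·4409 − 943·706
1 = −943·9524 + 2037·4409
So 4409·2037 ≡ 1 (mod 9524).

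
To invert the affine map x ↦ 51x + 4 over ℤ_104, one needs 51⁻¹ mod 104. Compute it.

Run Euclid on (104, 51):
104 = 2·51 + 2
51 = 25·2 + 1
2 = 2·1 + 0
Since gcd(51, 104) = 1, back-substitute to write 1 as a combination:
1 = 51 − 25·2
1 = −25·104 + 51·51
So 51·51 ≡ 1 (mod 104).

51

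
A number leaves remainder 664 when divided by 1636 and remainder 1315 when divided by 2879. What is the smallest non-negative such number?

Write x = 664 + 1636·k. Then 1636·k ≡ 1315 − 664 ≡ 651 (mod 2879).
Need 1636⁻¹ mod 2879. Extended Euclid on (2879, 1636):
2879 = 1*1636 + 1243
1636 = 1*1243 + 393
1243 = 3*393 + 64
393 = 6*64 + 9
64 = 7*9 + 1
9 = 9*1 + 0
Back-substitute:
1 = 64 − 7·9
1 = −7·393 + 43·64
1 = 43·1243 − 136·393
1 = −136·1636 + 179·1243
1 = 179·2879 − 315·1636
1636⁻¹ ≡ 2564 (mod 2879), so k ≡ 2564·651 ≡ 2223 (mod 2879).
x = 664 + 1636·2223 = 3637492.

3637492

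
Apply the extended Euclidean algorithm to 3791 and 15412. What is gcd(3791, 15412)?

1

Repeated division:
15412 = 4*3791 + 248
3791 = 15*248 + 71
248 = 3*71 + 35
71 = 2*35 + 1
35 = 35*1 + 0
gcd(3791, 15412) = 1.
Express as a combination:
1 = 71 − 2·35
1 = −2·248 + 7·71
1 = 7·3791 − 107·248
1 = −107·15412 + 435·3791
So 1 = (-107)·15412 + (435)·3791.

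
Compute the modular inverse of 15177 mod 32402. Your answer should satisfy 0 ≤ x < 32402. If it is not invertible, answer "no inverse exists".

28241

Apply the Euclidean algorithm to 32402 and 15177:
32402 = 2·15177 + 2048
15177 = 7·2048 + 841
2048 = 2·841 + 366
841 = 2·366 + 109
366 = 3·109 + 39
109 = 2·39 + 31
39 = 1·31 + 8
31 = 3·8 + 7
8 = 1·7 + 1
7 = 7·1 + 0
Since gcd(15177, 32402) = 1, back-substitute to write 1 as a combination:
1 = 8 − 7
1 = −31 + 4·8
1 = 4·39 − 5·31
1 = −5·109 + 14·39
1 = 14·366 − 47·109
1 = −47·841 + 108·366
1 = 108·2048 − 263·841
1 = −263·15177 + 1949·2048
1 = 1949·32402 − 4161·15177
Hence 15177⁻¹ ≡ -4161 ≡ 28241 (mod 32402).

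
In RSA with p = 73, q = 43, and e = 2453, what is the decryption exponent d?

1181

φ(n) = (p−1)(q−1) = 72·42 = 3024.
Need d with 2453·d ≡ 1 (mod 3024). Apply the extended Euclidean algorithm:
3024 = 1×2453 + 571
2453 = 4×571 + 169
571 = 3×169 + 64
169 = 2×64 + 41
64 = 1×41 + 23
41 = 1×23 + 18
23 = 1×18 + 5
18 = 3×5 + 3
5 = 1×3 + 2
3 = 1×2 + 1
2 = 2×1 + 0
Back-substitute:
1 = 3 − 2
1 = −5 + 2·3
1 = 2·18 − 7·5
1 = −7·23 + 9·18
1 = 9·41 − 16·23
1 = −16·64 + 25·41
1 = 25·169 − 66·64
1 = −66·571 + 223·169
1 = 223·2453 − 958·571
1 = −958·3024 + 1181·2453
So 2453·1181 ≡ 1 (mod 3024), hence d = 1181.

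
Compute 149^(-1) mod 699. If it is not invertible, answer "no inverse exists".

380

Extended Euclidean algorithm:
699 = 4·149 + 103
149 = 1·103 + 46
103 = 2·46 + 11
46 = 4·11 + 2
11 = 5·2 + 1
2 = 2·1 + 0
Since gcd(149, 699) = 1, back-substitute to write 1 as a combination:
1 = 11 − 5·2
1 = −5·46 + 21·11
1 = 21·103 − 47·46
1 = −47·149 + 68·103
1 = 68·699 − 319·149
Hence 149⁻¹ ≡ -319 ≡ 380 (mod 699).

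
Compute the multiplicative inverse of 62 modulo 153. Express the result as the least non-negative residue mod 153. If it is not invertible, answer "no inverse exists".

Extended Euclidean algorithm:
153 = 2·62 + 29
62 = 2·29 + 4
29 = 7·4 + 1
4 = 4·1 + 0
The gcd is 1. Working backward:
1 = 29 − 7·4
1 = −7·62 + 15·29
1 = 15·153 − 37·62
Hence 62⁻¹ ≡ -37 ≡ 116 (mod 153).

116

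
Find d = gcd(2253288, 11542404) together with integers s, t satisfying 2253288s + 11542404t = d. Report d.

12

Apply Euclid's algorithm to 11542404 and 2253288:
11542404 = 5×2253288 + 275964
2253288 = 8×275964 + 45576
275964 = 6×45576 + 2508
45576 = 18×2508 + 432
2508 = 5×432 + 348
432 = 1×348 + 84
348 = 4×84 + 12
84 = 7×12 + 0
gcd(2253288, 11542404) = 12.
Back-substituting:
12 = 348 − 4·84
12 = −4·432 + 5·348
12 = 5·2508 − 29·432
12 = −29·45576 + 527·2508
12 = 527·275964 − 3191·45576
12 = −3191·2253288 + 26055·275964
12 = 26055·11542404 − 133466·2253288
So 12 = (26055)·11542404 + (-133466)·2253288.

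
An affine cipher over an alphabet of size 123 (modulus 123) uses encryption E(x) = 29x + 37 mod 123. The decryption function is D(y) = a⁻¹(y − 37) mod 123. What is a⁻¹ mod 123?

17

Apply the Euclidean algorithm to 123 and 29:
123 = 4*29 + 7
29 = 4*7 + 1
7 = 7*1 + 0
The gcd is 1. Working backward:
1 = 29 − 4·7
1 = −4·123 + 17·29
So 29·17 ≡ 1 (mod 123).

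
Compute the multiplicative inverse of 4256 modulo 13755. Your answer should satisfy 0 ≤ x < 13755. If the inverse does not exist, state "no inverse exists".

no inverse exists

Compute gcd(4256, 13755):
13755 = 3·4256 + 987
4256 = 4·987 + 308
987 = 3·308 + 63
308 = 4·63 + 56
63 = 1·56 + 7
56 = 8·7 + 0
Since gcd = 7 > 1, 4256 is not a unit mod 13755.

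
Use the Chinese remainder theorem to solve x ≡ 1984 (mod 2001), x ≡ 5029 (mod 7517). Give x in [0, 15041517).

Write x = 1984 + 2001·k. Then 2001·k ≡ 5029 − 1984 ≡ 3045 (mod 7517).
Need 2001⁻¹ mod 7517. Extended Euclid on (7517, 2001):
7517 = 3*2001 + 1514
2001 = 1*1514 + 487
1514 = 3*487 + 53
487 = 9*53 + 10
53 = 5*10 + 3
10 = 3*3 + 1
3 = 3*1 + 0
Back-substitute:
1 = 10 − 3·3
1 = −3·53 + 16·10
1 = 16·487 − 147·53
1 = −147·1514 + 457·487
1 = 457·2001 − 604·1514
1 = −604·7517 + 2269·2001
2001⁻¹ ≡ 2269 (mod 7517), so k ≡ 2269·3045 ≡ 982 (mod 7517).
x = 1984 + 2001·982 = 1966966.

1966966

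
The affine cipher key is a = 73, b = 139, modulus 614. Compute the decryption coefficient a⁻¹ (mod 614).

143

Apply the Euclidean algorithm to 614 and 73:
614 = 8*73 + 30
73 = 2*30 + 13
30 = 2*13 + 4
13 = 3*4 + 1
4 = 4*1 + 0
Since gcd(73, 614) = 1, back-substitute to write 1 as a combination:
1 = 13 − 3·4
1 = −3·30 + 7·13
1 = 7·73 − 17·30
1 = −17·614 + 143·73
So 73·143 ≡ 1 (mod 614).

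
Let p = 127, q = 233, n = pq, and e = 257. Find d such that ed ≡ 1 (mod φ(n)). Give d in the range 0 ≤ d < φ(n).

8417

φ(n) = (p−1)(q−1) = 126·232 = 29232.
Need d with 257·d ≡ 1 (mod 29232). Apply the extended Euclidean algorithm:
29232 = 113*257 + 191
257 = 1*191 + 66
191 = 2*66 + 59
66 = 1*59 + 7
59 = 8*7 + 3
7 = 2*3 + 1
3 = 3*1 + 0
Back-substitute:
1 = 7 − 2·3
1 = −2·59 + 17·7
1 = 17·66 − 19·59
1 = −19·191 + 55·66
1 = 55·257 − 74·191
1 = −74·29232 + 8417·257
So 257·8417 ≡ 1 (mod 29232), hence d = 8417.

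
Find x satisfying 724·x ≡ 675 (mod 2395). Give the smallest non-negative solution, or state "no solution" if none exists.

First find gcd(724, 2395):
2395 = 3·724 + 223
724 = 3·223 + 55
223 = 4·55 + 3
55 = 18·3 + 1
3 = 3·1 + 0
gcd = 1, so a unique solution mod 2395 exists.
Back-substitute for the Bézout coefficients:
1 = 55 − 18·3
1 = −18·223 + 73·55
1 = 73·724 − 237·223
1 = −237·2395 + 784·724
So 724·(784) ≡ 1 (mod 2395), giving 724⁻¹ ≡ 784.
x ≡ 724⁻¹·675 ≡ 784·675 ≡ 2300 (mod 2395).

2300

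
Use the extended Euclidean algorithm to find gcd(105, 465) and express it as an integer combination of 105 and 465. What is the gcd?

15

Apply Euclid's algorithm to 465 and 105:
465 = 4*105 + 45
105 = 2*45 + 15
45 = 3*15 + 0
gcd(105, 465) = 15.
Back-substituting:
15 = 105 − 2·45
15 = −2·465 + 9·105
So 15 = (-2)·465 + (9)·105.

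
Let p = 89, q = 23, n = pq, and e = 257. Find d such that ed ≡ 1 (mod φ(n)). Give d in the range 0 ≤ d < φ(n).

φ(n) = (p−1)(q−1) = 88·22 = 1936.
Need d with 257·d ≡ 1 (mod 1936). Apply the extended Euclidean algorithm:
1936 = 7·257 + 137
257 = 1·137 + 120
137 = 1·120 + 17
120 = 7·17 + 1
17 = 17·1 + 0
Back-substitute:
1 = 120 − 7·17
1 = −7·137 + 8·120
1 = 8·257 − 15·137
1 = −15·1936 + 113·257
So 257·113 ≡ 1 (mod 1936), hence d = 113.

113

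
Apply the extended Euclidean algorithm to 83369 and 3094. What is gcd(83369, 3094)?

Apply Euclid's algorithm to 83369 and 3094:
83369 = 26·3094 + 2925
3094 = 1·2925 + 169
2925 = 17·169 + 52
169 = 3·52 + 13
52 = 4·13 + 0
gcd(83369, 3094) = 13.
Back-substituting:
13 = 169 − 3·52
13 = −3·2925 + 52·169
13 = 52·3094 − 55·2925
13 = −55·83369 + 1482·3094
So 13 = (-55)·83369 + (1482)·3094.

13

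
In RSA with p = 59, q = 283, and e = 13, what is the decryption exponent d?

φ(n) = (p−1)(q−1) = 58·282 = 16356.
Need d with 13·d ≡ 1 (mod 16356). Apply the extended Euclidean algorithm:
16356 = 1258×13 + 2
13 = 6×2 + 1
2 = 2×1 + 0
Back-substitute:
1 = 13 − 6·2
1 = −6·16356 + 7549·13
So 13·7549 ≡ 1 (mod 16356), hence d = 7549.

7549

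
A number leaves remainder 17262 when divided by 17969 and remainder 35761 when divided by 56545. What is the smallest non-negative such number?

Write x = 17262 + 17969·k. Then 17969·k ≡ 35761 − 17262 ≡ 18499 (mod 56545).
Need 17969⁻¹ mod 56545. Extended Euclid on (56545, 17969):
56545 = 3·17969 + 2638
17969 = 6·2638 + 2141
2638 = 1·2141 + 497
2141 = 4·497 + 153
497 = 3·153 + 38
153 = 4·38 + 1
38 = 38·1 + 0
Back-substitute:
1 = 153 − 4·38
1 = −4·497 + 13·153
1 = 13·2141 − 56·497
1 = −56·2638 + 69·2141
1 = 69·17969 − 470·2638
1 = −470·56545 + 1479·17969
17969⁻¹ ≡ 1479 (mod 56545), so k ≡ 1479·18499 ≡ 48786 (mod 56545).
x = 17262 + 17969·48786 = 876652896.

876652896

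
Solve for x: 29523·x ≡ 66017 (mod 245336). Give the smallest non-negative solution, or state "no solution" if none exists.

no solution

gcd(29523, 245336):
245336 = 8×29523 + 9152
29523 = 3×9152 + 2067
9152 = 4×2067 + 884
2067 = 2×884 + 299
884 = 2×299 + 286
299 = 1×286 + 13
286 = 22×13 + 0
gcd = 13, but 13 ∤ 66017, so the congruence has no solution.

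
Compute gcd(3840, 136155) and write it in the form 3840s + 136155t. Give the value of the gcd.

Euclidean algorithm:
136155 = 35·3840 + 1755
3840 = 2·1755 + 330
1755 = 5·330 + 105
330 = 3·105 + 15
105 = 7·15 + 0
gcd(3840, 136155) = 15.
Back-substituting:
15 = 330 − 3·105
15 = −3·1755 + 16·330
15 = 16·3840 − 35·1755
15 = −35·136155 + 1241·3840
So 15 = (-35)·136155 + (1241)·3840.

15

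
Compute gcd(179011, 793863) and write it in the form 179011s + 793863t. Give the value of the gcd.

Apply Euclid's algorithm to 793863 and 179011:
793863 = 4*179011 + 77819
179011 = 2*77819 + 23373
77819 = 3*23373 + 7700
23373 = 3*7700 + 273
7700 = 28*273 + 56
273 = 4*56 + 49
56 = 1*49 + 7
49 = 7*7 + 0
gcd(179011, 793863) = 7.
Back-substituting:
7 = 56 − 49
7 = −273 + 5·56
7 = 5·7700 − 141·273
7 = −141·23373 + 428·7700
7 = 428·77819 − 1425·23373
7 = −1425·179011 + 3278·77819
7 = 3278·793863 − 14537·179011
So 7 = (3278)·793863 + (-14537)·179011.

7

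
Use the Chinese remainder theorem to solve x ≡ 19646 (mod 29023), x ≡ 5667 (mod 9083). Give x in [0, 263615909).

263258256

Write x = 19646 + 29023·k. Then 29023·k ≡ 5667 − 19646 ≡ 4187 (mod 9083).
Need 29023⁻¹ mod 9083. Extended Euclid on (9083, 1774):
9083 = 5×1774 + 213
1774 = 8×213 + 70
213 = 3×70 + 3
70 = 23×3 + 1
3 = 3×1 + 0
Back-substitute:
1 = 70 − 23·3
1 = −23·213 + 70·70
1 = 70·1774 − 583·213
1 = −583·9083 + 2985·1774
29023⁻¹ ≡ 2985 (mod 9083), so k ≡ 2985·4187 ≡ 9070 (mod 9083).
x = 19646 + 29023·9070 = 263258256.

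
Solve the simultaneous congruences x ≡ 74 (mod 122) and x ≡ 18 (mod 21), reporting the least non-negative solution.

Write x = 74 + 122·k. Then 122·k ≡ 18 − 74 ≡ 7 (mod 21).
Need 122⁻¹ mod 21. Extended Euclid on (21, 17):
21 = 1*17 + 4
17 = 4*4 + 1
4 = 4*1 + 0
Back-substitute:
1 = 17 − 4·4
1 = −4·21 + 5·17
122⁻¹ ≡ 5 (mod 21), so k ≡ 5·7 ≡ 14 (mod 21).
x = 74 + 122·14 = 1782.

1782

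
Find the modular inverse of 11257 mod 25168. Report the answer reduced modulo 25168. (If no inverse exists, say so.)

Apply the Euclidean algorithm to 25168 and 11257:
25168 = 2×11257 + 2654
11257 = 4×2654 + 641
2654 = 4×641 + 90
641 = 7×90 + 11
90 = 8×11 + 2
11 = 5×2 + 1
2 = 2×1 + 0
Since gcd(11257, 25168) = 1, back-substitute to write 1 as a combination:
1 = 11 − 5·2
1 = −5·90 + 41·11
1 = 41·641 − 292·90
1 = −292·2654 + 1209·641
1 = 1209·11257 − 5128·2654
1 = −5128·25168 + 11465·11257
So 11257·11465 ≡ 1 (mod 25168).

11465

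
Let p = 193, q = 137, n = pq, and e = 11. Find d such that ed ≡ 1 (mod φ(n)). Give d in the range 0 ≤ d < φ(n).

14243

φ(n) = (p−1)(q−1) = 192·136 = 26112.
Need d with 11·d ≡ 1 (mod 26112). Apply the extended Euclidean algorithm:
26112 = 2373·11 + 9
11 = 1·9 + 2
9 = 4·2 + 1
2 = 2·1 + 0
Back-substitute:
1 = 9 − 4·2
1 = −4·11 + 5·9
1 = 5·26112 − 11869·11
So 11·(-11869) ≡ 1 (mod 26112), hence d ≡ -11869 ≡ 14243 (mod 26112).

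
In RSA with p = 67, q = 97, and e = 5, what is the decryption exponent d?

φ(n) = (p−1)(q−1) = 66·96 = 6336.
Need d with 5·d ≡ 1 (mod 6336). Apply the extended Euclidean algorithm:
6336 = 1267×5 + 1
5 = 5×1 + 0
Back-substitute:
1 = 6336 − 1267·5
So 5·(-1267) ≡ 1 (mod 6336), hence d ≡ -1267 ≡ 5069 (mod 6336).

5069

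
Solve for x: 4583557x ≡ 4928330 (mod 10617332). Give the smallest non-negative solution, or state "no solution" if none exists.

First find gcd(4583557, 10617332):
10617332 = 2×4583557 + 1450218
4583557 = 3×1450218 + 232903
1450218 = 6×232903 + 52800
232903 = 4×52800 + 21703
52800 = 2×21703 + 9394
21703 = 2×9394 + 2915
9394 = 3×2915 + 649
2915 = 4×649 + 319
649 = 2×319 + 11
319 = 29×11 + 0
gcd = 11 and 11 | 4928330, so solutions exist. Divide through by 11: 416687x ≡ 448030 (mod 965212).
Now find 416687⁻¹ mod 965212:
965212 = 2×416687 + 131838
416687 = 3×131838 + 21173
131838 = 6×21173 + 4800
21173 = 4×4800 + 1973
4800 = 2×1973 + 854
1973 = 2×854 + 265
854 = 3×265 + 59
265 = 4×59 + 29
59 = 2×29 + 1
29 = 29×1 + 0
Back-substitute:
1 = 59 − 2·29
1 = −2·265 + 9·59
1 = 9·854 − 29·265
1 = −29·1973 + 67·854
1 = 67·4800 − 163·1973
1 = −163·21173 + 719·4800
1 = 719·131838 − 4477·21173
1 = −4477·416687 + 14150·131838
1 = 14150·965212 − 32777·416687
So 416687·(-32777) ≡ 1 (mod 965212), i.e. 416687⁻¹ ≡ 932435.
Then x ≡ 932435·448030 ≡ 621270 (mod 965212); the smallest non-negative solution is x = 621270.

621270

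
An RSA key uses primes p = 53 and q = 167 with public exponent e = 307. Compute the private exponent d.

4555

φ(n) = (p−1)(q−1) = 52·166 = 8632.
Need d with 307·d ≡ 1 (mod 8632). Apply the extended Euclidean algorithm:
8632 = 28·307 + 36
307 = 8·36 + 19
36 = 1·19 + 17
19 = 1·17 + 2
17 = 8·2 + 1
2 = 2·1 + 0
Back-substitute:
1 = 17 − 8·2
1 = −8·19 + 9·17
1 = 9·36 − 17·19
1 = −17·307 + 145·36
1 = 145·8632 − 4077·307
So 307·(-4077) ≡ 1 (mod 8632), hence d ≡ -4077 ≡ 4555 (mod 8632).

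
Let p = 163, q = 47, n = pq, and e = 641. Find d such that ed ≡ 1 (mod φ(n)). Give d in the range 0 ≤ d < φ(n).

2453

φ(n) = (p−1)(q−1) = 162·46 = 7452.
Need d with 641·d ≡ 1 (mod 7452). Apply the extended Euclidean algorithm:
7452 = 11*641 + 401
641 = 1*401 + 240
401 = 1*240 + 161
240 = 1*161 + 79
161 = 2*79 + 3
79 = 26*3 + 1
3 = 3*1 + 0
Back-substitute:
1 = 79 − 26·3
1 = −26·161 + 53·79
1 = 53·240 − 79·161
1 = −79·401 + 132·240
1 = 132·641 − 211·401
1 = −211·7452 + 2453·641
So 641·2453 ≡ 1 (mod 7452), hence d = 2453.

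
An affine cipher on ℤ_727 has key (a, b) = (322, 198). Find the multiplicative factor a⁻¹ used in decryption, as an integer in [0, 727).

508

Run Euclid on (727, 322):
727 = 2·322 + 83
322 = 3·83 + 73
83 = 1·73 + 10
73 = 7·10 + 3
10 = 3·3 + 1
3 = 3·1 + 0
gcd = 1, so the inverse exists. Back-substitute:
1 = 10 − 3·3
1 = −3·73 + 22·10
1 = 22·83 − 25·73
1 = −25·322 + 97·83
1 = 97·727 − 219·322
Hence 322⁻¹ ≡ -219 ≡ 508 (mod 727).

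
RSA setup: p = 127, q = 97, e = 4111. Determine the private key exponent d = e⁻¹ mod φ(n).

φ(n) = (p−1)(q−1) = 126·96 = 12096.
Need d with 4111·d ≡ 1 (mod 12096). Apply the extended Euclidean algorithm:
12096 = 2×4111 + 3874
4111 = 1×3874 + 237
3874 = 16×237 + 82
237 = 2×82 + 73
82 = 1×73 + 9
73 = 8×9 + 1
9 = 9×1 + 0
Back-substitute:
1 = 73 − 8·9
1 = −8·82 + 9·73
1 = 9·237 − 26·82
1 = −26·3874 + 425·237
1 = 425·4111 − 451·3874
1 = −451·12096 + 1327·4111
So 4111·1327 ≡ 1 (mod 12096), hence d = 1327.

1327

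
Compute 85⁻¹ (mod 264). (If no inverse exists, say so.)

205

Run Euclid on (264, 85):
264 = 3×85 + 9
85 = 9×9 + 4
9 = 2×4 + 1
4 = 4×1 + 0
The gcd is 1. Working backward:
1 = 9 − 2·4
1 = −2·85 + 19·9
1 = 19·264 − 59·85
So 85·(-59) ≡ 1 (mod 264), and -59 ≡ 205 (mod 264).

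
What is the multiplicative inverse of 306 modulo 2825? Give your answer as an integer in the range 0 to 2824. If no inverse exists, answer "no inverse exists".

Run Euclid on (2825, 306):
2825 = 9*306 + 71
306 = 4*71 + 22
71 = 3*22 + 5
22 = 4*5 + 2
5 = 2*2 + 1
2 = 2*1 + 0
Since gcd(306, 2825) = 1, back-substitute to write 1 as a combination:
1 = 5 − 2·2
1 = −2·22 + 9·5
1 = 9·71 − 29·22
1 = −29·306 + 125·71
1 = 125·2825 − 1154·306
Hence 306⁻¹ ≡ -1154 ≡ 1671 (mod 2825).

1671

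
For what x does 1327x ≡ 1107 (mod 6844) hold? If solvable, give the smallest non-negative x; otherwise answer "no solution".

First find gcd(1327, 6844):
6844 = 5*1327 + 209
1327 = 6*209 + 73
209 = 2*73 + 63
73 = 1*63 + 10
63 = 6*10 + 3
10 = 3*3 + 1
3 = 3*1 + 0
gcd = 1, so a unique solution mod 6844 exists.
Back-substitute for the Bézout coefficients:
1 = 10 − 3·3
1 = −3·63 + 19·10
1 = 19·73 − 22·63
1 = −22·209 + 63·73
1 = 63·1327 − 400·209
1 = −400·6844 + 2063·1327
So 1327·(2063) ≡ 1 (mod 6844), giving 1327⁻¹ ≡ 2063.
x ≡ 1327⁻¹·1107 ≡ 2063·1107 ≡ 4689 (mod 6844).

4689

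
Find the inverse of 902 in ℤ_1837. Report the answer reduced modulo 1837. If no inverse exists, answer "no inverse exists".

no inverse exists

Compute gcd(902, 1837):
1837 = 2·902 + 33
902 = 27·33 + 11
33 = 3·11 + 0
The gcd is 11, not 1, hence no inverse exists.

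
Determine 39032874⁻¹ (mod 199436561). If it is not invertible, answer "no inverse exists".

Apply the Euclidean algorithm to 199436561 and 39032874:
199436561 = 5*39032874 + 4272191
39032874 = 9*4272191 + 583155
4272191 = 7*583155 + 190106
583155 = 3*190106 + 12837
190106 = 14*12837 + 10388
12837 = 1*10388 + 2449
10388 = 4*2449 + 592
2449 = 4*592 + 81
592 = 7*81 + 25
81 = 3*25 + 6
25 = 4*6 + 1
6 = 6*1 + 0
Since gcd(39032874, 199436561) = 1, back-substitute to write 1 as a combination:
1 = 25 − 4·6
1 = −4·81 + 13·25
1 = 13·592 − 95·81
1 = −95·2449 + 393·592
1 = 393·10388 − 1667·2449
1 = −1667·12837 + 2060·10388
1 = 2060·190106 − 30507·12837
1 = −30507·583155 + 93581·190106
1 = 93581·4272191 − 685574·583155
1 = −685574·39032874 + 6263747·4272191
1 = 6263747·199436561 − 32004309·39032874
Thus 39032874·(-32004309) ≡ 1 (mod 199436561); reducing, -32004309 mod 199436561 = 167432252.

167432252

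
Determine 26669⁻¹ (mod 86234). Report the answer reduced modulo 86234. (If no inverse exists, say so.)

65863

Extended Euclidean algorithm:
86234 = 3×26669 + 6227
26669 = 4×6227 + 1761
6227 = 3×1761 + 944
1761 = 1×944 + 817
944 = 1×817 + 127
817 = 6×127 + 55
127 = 2×55 + 17
55 = 3×17 + 4
17 = 4×4 + 1
4 = 4×1 + 0
Since gcd(26669, 86234) = 1, back-substitute to write 1 as a combination:
1 = 17 − 4·4
1 = −4·55 + 13·17
1 = 13·127 − 30·55
1 = −30·817 + 193·127
1 = 193·944 − 223·817
1 = −223·1761 + 416·944
1 = 416·6227 − 1471·1761
1 = −1471·26669 + 6300·6227
1 = 6300·86234 − 20371·26669
Hence 26669⁻¹ ≡ -20371 ≡ 65863 (mod 86234).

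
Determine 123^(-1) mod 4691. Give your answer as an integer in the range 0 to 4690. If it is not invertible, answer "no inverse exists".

3585

Extended Euclidean algorithm:
4691 = 38*123 + 17
123 = 7*17 + 4
17 = 4*4 + 1
4 = 4*1 + 0
The gcd is 1. Working backward:
1 = 17 − 4·4
1 = −4·123 + 29·17
1 = 29·4691 − 1106·123
So 123·(-1106) ≡ 1 (mod 4691), and -1106 ≡ 3585 (mod 4691).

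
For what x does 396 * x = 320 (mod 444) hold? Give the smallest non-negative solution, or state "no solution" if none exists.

gcd(396, 444):
444 = 1×396 + 48
396 = 8×48 + 12
48 = 4×12 + 0
gcd = 12, but 12 ∤ 320, so the congruence has no solution.

no solution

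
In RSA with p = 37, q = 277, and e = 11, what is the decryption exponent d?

φ(n) = (p−1)(q−1) = 36·276 = 9936.
Need d with 11·d ≡ 1 (mod 9936). Apply the extended Euclidean algorithm:
9936 = 903*11 + 3
11 = 3*3 + 2
3 = 1*2 + 1
2 = 2*1 + 0
Back-substitute:
1 = 3 − 2
1 = −11 + 4·3
1 = 4·9936 − 3613·11
So 11·(-3613) ≡ 1 (mod 9936), hence d ≡ -3613 ≡ 6323 (mod 9936).

6323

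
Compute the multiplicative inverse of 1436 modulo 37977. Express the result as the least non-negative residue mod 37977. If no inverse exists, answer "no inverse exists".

Apply the Euclidean algorithm to 37977 and 1436:
37977 = 26·1436 + 641
1436 = 2·641 + 154
641 = 4·154 + 25
154 = 6·25 + 4
25 = 6·4 + 1
4 = 4·1 + 0
gcd = 1, so the inverse exists. Back-substitute:
1 = 25 − 6·4
1 = −6·154 + 37·25
1 = 37·641 − 154·154
1 = −154·1436 + 345·641
1 = 345·37977 − 9124·1436
Thus 1436·(-9124) ≡ 1 (mod 37977); reducing, -9124 mod 37977 = 28853.

28853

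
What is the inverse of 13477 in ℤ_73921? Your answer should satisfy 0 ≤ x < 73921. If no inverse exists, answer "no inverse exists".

17157

Run Euclid on (73921, 13477):
73921 = 5·13477 + 6536
13477 = 2·6536 + 405
6536 = 16·405 + 56
405 = 7·56 + 13
56 = 4·13 + 4
13 = 3·4 + 1
4 = 4·1 + 0
The gcd is 1. Working backward:
1 = 13 − 3·4
1 = −3·56 + 13·13
1 = 13·405 − 94·56
1 = −94·6536 + 1517·405
1 = 1517·13477 − 3128·6536
1 = −3128·73921 + 17157·13477
So 13477·17157 ≡ 1 (mod 73921).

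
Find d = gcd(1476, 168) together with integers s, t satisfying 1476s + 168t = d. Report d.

12

Repeated division:
1476 = 8*168 + 132
168 = 1*132 + 36
132 = 3*36 + 24
36 = 1*24 + 12
24 = 2*12 + 0
gcd(1476, 168) = 12.
Express as a combination:
12 = 36 − 24
12 = −132 + 4·36
12 = 4·168 − 5·132
12 = −5·1476 + 44·168
So 12 = (-5)·1476 + (44)·168.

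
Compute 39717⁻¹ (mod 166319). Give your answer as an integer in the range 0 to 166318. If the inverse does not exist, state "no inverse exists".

Extended Euclidean algorithm:
166319 = 4·39717 + 7451
39717 = 5·7451 + 2462
7451 = 3·2462 + 65
2462 = 37·65 + 57
65 = 1·57 + 8
57 = 7·8 + 1
8 = 8·1 + 0
Since gcd(39717, 166319) = 1, back-substitute to write 1 as a combination:
1 = 57 − 7·8
1 = −7·65 + 8·57
1 = 8·2462 − 303·65
1 = −303·7451 + 917·2462
1 = 917·39717 − 4888·7451
1 = −4888·166319 + 20469·39717
So 39717·20469 ≡ 1 (mod 166319).

20469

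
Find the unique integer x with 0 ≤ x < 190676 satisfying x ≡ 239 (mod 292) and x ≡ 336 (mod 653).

Write x = 239 + 292·k. Then 292·k ≡ 336 − 239 ≡ 97 (mod 653).
Need 292⁻¹ mod 653. Extended Euclid on (653, 292):
653 = 2·292 + 69
292 = 4·69 + 16
69 = 4·16 + 5
16 = 3·5 + 1
5 = 5·1 + 0
Back-substitute:
1 = 16 − 3·5
1 = −3·69 + 13·16
1 = 13·292 − 55·69
1 = −55·653 + 123·292
292⁻¹ ≡ 123 (mod 653), so k ≡ 123·97 ≡ 177 (mod 653).
x = 239 + 292·177 = 51923.

51923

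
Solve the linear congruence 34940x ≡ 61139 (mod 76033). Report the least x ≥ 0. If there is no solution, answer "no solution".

62754

First find gcd(34940, 76033):
76033 = 2*34940 + 6153
34940 = 5*6153 + 4175
6153 = 1*4175 + 1978
4175 = 2*1978 + 219
1978 = 9*219 + 7
219 = 31*7 + 2
7 = 3*2 + 1
2 = 2*1 + 0
gcd = 1, so a unique solution mod 76033 exists.
Back-substitute for the Bézout coefficients:
1 = 7 − 3·2
1 = −3·219 + 94·7
1 = 94·1978 − 849·219
1 = −849·4175 + 1792·1978
1 = 1792·6153 − 2641·4175
1 = −2641·34940 + 14997·6153
1 = 14997·76033 − 32635·34940
So 34940·(-32635) ≡ 1 (mod 76033), giving 34940⁻¹ ≡ 43398.
x ≡ 34940⁻¹·61139 ≡ 43398·61139 ≡ 62754 (mod 76033).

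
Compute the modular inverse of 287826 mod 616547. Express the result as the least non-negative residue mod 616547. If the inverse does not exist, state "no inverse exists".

Run Euclid on (616547, 287826):
616547 = 2×287826 + 40895
287826 = 7×40895 + 1561
40895 = 26×1561 + 309
1561 = 5×309 + 16
309 = 19×16 + 5
16 = 3×5 + 1
5 = 5×1 + 0
gcd = 1, so the inverse exists. Back-substitute:
1 = 16 − 3·5
1 = −3·309 + 58·16
1 = 58·1561 − 293·309
1 = −293·40895 + 7676·1561
1 = 7676·287826 − 54025·40895
1 = −54025·616547 + 115726·287826
So 287826·115726 ≡ 1 (mod 616547).

115726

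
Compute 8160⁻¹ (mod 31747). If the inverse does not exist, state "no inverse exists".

12905

gcd(31747, 8160) by repeated division:
31747 = 3*8160 + 7267
8160 = 1*7267 + 893
7267 = 8*893 + 123
893 = 7*123 + 32
123 = 3*32 + 27
32 = 1*27 + 5
27 = 5*5 + 2
5 = 2*2 + 1
2 = 2*1 + 0
gcd = 1, so the inverse exists. Back-substitute:
1 = 5 − 2·2
1 = −2·27 + 11·5
1 = 11·32 − 13·27
1 = −13·123 + 50·32
1 = 50·893 − 363·123
1 = −363·7267 + 2954·893
1 = 2954·8160 − 3317·7267
1 = −3317·31747 + 12905·8160
So 8160·12905 ≡ 1 (mod 31747).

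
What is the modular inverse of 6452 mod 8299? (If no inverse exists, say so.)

5311

gcd(8299, 6452) by repeated division:
8299 = 1×6452 + 1847
6452 = 3×1847 + 911
1847 = 2×911 + 25
911 = 36×25 + 11
25 = 2×11 + 3
11 = 3×3 + 2
3 = 1×2 + 1
2 = 2×1 + 0
The gcd is 1. Working backward:
1 = 3 − 2
1 = −11 + 4·3
1 = 4·25 − 9·11
1 = −9·911 + 328·25
1 = 328·1847 − 665·911
1 = −665·6452 + 2323·1847
1 = 2323·8299 − 2988·6452
Thus 6452·(-2988) ≡ 1 (mod 8299); reducing, -2988 mod 8299 = 5311.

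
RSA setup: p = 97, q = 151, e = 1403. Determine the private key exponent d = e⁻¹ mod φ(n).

7667

φ(n) = (p−1)(q−1) = 96·150 = 14400.
Need d with 1403·d ≡ 1 (mod 14400). Apply the extended Euclidean algorithm:
14400 = 10×1403 + 370
1403 = 3×370 + 293
370 = 1×293 + 77
293 = 3×77 + 62
77 = 1×62 + 15
62 = 4×15 + 2
15 = 7×2 + 1
2 = 2×1 + 0
Back-substitute:
1 = 15 − 7·2
1 = −7·62 + 29·15
1 = 29·77 − 36·62
1 = −36·293 + 137·77
1 = 137·370 − 173·293
1 = −173·1403 + 656·370
1 = 656·14400 − 6733·1403
So 1403·(-6733) ≡ 1 (mod 14400), hence d ≡ -6733 ≡ 7667 (mod 14400).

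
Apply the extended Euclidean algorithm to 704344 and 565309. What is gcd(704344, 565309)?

Apply Euclid's algorithm to 704344 and 565309:
704344 = 1*565309 + 139035
565309 = 4*139035 + 9169
139035 = 15*9169 + 1500
9169 = 6*1500 + 169
1500 = 8*169 + 148
169 = 1*148 + 21
148 = 7*21 + 1
21 = 21*1 + 0
gcd(704344, 565309) = 1.
Working backward:
1 = 148 − 7·21
1 = −7·169 + 8·148
1 = 8·1500 − 71·169
1 = −71·9169 + 434·1500
1 = 434·139035 − 6581·9169
1 = −6581·565309 + 26758·139035
1 = 26758·704344 − 33339·565309
So 1 = (26758)·704344 + (-33339)·565309.

1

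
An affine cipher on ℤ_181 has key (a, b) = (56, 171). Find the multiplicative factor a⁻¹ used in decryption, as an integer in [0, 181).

gcd(181, 56) by repeated division:
181 = 3·56 + 13
56 = 4·13 + 4
13 = 3·4 + 1
4 = 4·1 + 0
Since gcd(56, 181) = 1, back-substitute to write 1 as a combination:
1 = 13 − 3·4
1 = −3·56 + 13·13
1 = 13·181 − 42·56
Hence 56⁻¹ ≡ -42 ≡ 139 (mod 181).

139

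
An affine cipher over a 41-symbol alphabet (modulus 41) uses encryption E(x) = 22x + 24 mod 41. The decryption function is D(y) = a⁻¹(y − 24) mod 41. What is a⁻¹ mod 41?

Extended Euclidean algorithm:
41 = 1*22 + 19
22 = 1*19 + 3
19 = 6*3 + 1
3 = 3*1 + 0
gcd = 1, so the inverse exists. Back-substitute:
1 = 19 − 6·3
1 = −6·22 + 7·19
1 = 7·41 − 13·22
So 22·(-13) ≡ 1 (mod 41), and -13 ≡ 28 (mod 41).

28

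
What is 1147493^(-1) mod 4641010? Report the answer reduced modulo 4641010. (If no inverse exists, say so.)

2565477

gcd(4641010, 1147493) by repeated division:
4641010 = 4·1147493 + 51038
1147493 = 22·51038 + 24657
51038 = 2·24657 + 1724
24657 = 14·1724 + 521
1724 = 3·521 + 161
521 = 3·161 + 38
161 = 4·38 + 9
38 = 4·9 + 2
9 = 4·2 + 1
2 = 2·1 + 0
gcd = 1, so the inverse exists. Back-substitute:
1 = 9 − 4·2
1 = −4·38 + 17·9
1 = 17·161 − 72·38
1 = −72·521 + 233·161
1 = 233·1724 − 771·521
1 = −771·24657 + 11027·1724
1 = 11027·51038 − 22825·24657
1 = −22825·1147493 + 513177·51038
1 = 513177·4641010 − 2075533·1147493
Thus 1147493·(-2075533) ≡ 1 (mod 4641010); reducing, -2075533 mod 4641010 = 2565477.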